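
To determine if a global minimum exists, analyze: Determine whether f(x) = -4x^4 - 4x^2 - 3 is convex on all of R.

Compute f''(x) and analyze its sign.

f(x) = -4x^4 - 4x^2 - 3
f'(x) = -16x^3 + -8x
f''(x) = -48x^2 + -8
f''(x) = -48x^2 + -8 <= -8 < 0 for all x
Therefore, f is concave on R.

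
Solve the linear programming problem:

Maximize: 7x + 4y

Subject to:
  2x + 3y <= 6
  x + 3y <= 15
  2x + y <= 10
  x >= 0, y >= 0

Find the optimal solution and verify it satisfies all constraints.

Feasible vertices: (0, 0), (0, 2), (3, 0)
Objective 7x + 4y at each vertex:
  (0, 0): 0
  (0, 2): 8
  (3, 0): 21
Maximum is 21 at (3, 0).
Verify constraints at (x, y) = (3, 0):
  2*3 + 3*0 = 6 <= 6 (active)
  1*3 + 3*0 = 3 <= 15
  2*3 + 1*0 = 6 <= 10
  x = 3 >= 0, y = 0 >= 0. All constraints satisfied.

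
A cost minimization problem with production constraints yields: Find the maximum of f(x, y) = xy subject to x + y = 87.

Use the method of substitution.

Substitute y = 87 - x into f(x,y) = xy:
g(x) = x(87 - x) = 87x - x^2
g'(x) = 87 - 2x = 0  =>  x = 87/2
y = 87 - 87/2 = 87/2
Maximum value = (87/2) * (87/2) = 7569/4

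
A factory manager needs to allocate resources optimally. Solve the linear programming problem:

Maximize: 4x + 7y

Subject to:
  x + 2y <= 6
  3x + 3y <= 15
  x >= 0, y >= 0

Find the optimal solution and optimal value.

Feasible vertices: (0, 0), (0, 3), (4, 1), (5, 0)
Objective 4x + 7y at each:
  (0, 0): 0
  (0, 3): 21
  (4, 1): 23
  (5, 0): 20
Maximum is 23 at (4, 1).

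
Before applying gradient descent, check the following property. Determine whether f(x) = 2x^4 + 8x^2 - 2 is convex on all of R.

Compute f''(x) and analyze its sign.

f(x) = 2x^4 + 8x^2 - 2
f'(x) = 8x^3 + 16x
f''(x) = 24x^2 + 16
f''(x) = 24x^2 + 16 >= 16 > 0 for all x
Therefore, f is convex on R.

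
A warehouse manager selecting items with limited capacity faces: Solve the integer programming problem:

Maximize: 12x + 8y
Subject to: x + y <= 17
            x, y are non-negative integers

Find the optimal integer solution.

Objective: 12x + 8y, constraint: x + y <= 17
Coefficient of x is 12 >= coefficient of y is 8, so allocate the entire budget to x.
Optimal: x = 17, y = 0, value = 204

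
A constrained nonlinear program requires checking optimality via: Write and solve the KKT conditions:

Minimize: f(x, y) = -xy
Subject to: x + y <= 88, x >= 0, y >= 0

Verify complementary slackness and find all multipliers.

Problem: min -xy s.t. x + y <= 88 (multiplier lambda), x >= 0 (mu_x), y >= 0 (mu_y)
KKT stationarity: -y + lambda - mu_x = 0, -x + lambda - mu_y = 0, with lambda, mu_x, mu_y >= 0
Complementary slackness: lambda*(x + y - 88) = 0, mu_x*x = 0, mu_y*y = 0
If lambda = 0: y = -mu_x <= 0 and x = -mu_y <= 0 force x = y = 0 with f = 0; but x = y = 44 is feasible with f = -1936 < 0, so this is not the minimum. Hence lambda > 0 and x + y = 88.
Try x > 0, y > 0 (so mu_x = mu_y = 0): y = lambda, x = lambda => x = y = lambda
x + y = 88 => 2*lambda = 88 => lambda = 44
x* = y* = 44 > 0, consistent with mu_x = mu_y = 0.
(Any feasible point with x = 0 or y = 0 has f = 0 > -1936, so the minimum is not on those boundaries.)
min(-xy) = -1936 (i.e. max xy = 1936)
Multipliers: lambda = 44, mu_x = 0, mu_y = 0
Complementary slackness: lambda*(x + y - 88) = 44*(44 + 44 - 88) = 0, mu_x*x = 0*44 = 0, mu_y*y = 0*44 = 0. Satisfied.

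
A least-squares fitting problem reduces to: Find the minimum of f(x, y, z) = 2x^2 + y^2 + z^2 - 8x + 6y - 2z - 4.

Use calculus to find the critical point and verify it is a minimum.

f(x,y,z) = 2x^2 + y^2 + z^2 - 8x + 6y - 2z - 4
df/dx = 4x + (-8) = 0 => x = 2
df/dy = 2y + (6) = 0 => y = -3
df/dz = 2z + (-2) = 0 => z = 1
f(2,-3,1) = 2*(2)^2 + 1*(-3)^2 + 1*(1)^2 + -8*(2) + 6*(-3) + -2*(1) + -4 = -22
Hessian is diagonal with entries 4, 2, 2 > 0, confirmed minimum.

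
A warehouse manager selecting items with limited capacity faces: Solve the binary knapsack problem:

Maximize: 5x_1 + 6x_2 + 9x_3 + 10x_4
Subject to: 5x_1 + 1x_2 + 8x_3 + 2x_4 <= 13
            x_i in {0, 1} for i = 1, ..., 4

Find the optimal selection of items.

Items: item 1 (v=5, w=5), item 2 (v=6, w=1), item 3 (v=9, w=8), item 4 (v=10, w=2)
Capacity: 13
Checking all 16 subsets (w = total weight, v = total value):
  {}: w = 0, v = 0
  {1}: w = 5, v = 5
  {2}: w = 1, v = 6
  {3}: w = 8, v = 9
  {4}: w = 2, v = 10
  {1, 2}: w = 6, v = 11
  {1, 3}: w = 13, v = 14
  {1, 4}: w = 7, v = 15
  {2, 3}: w = 9, v = 15
  {2, 4}: w = 3, v = 16
  {3, 4}: w = 10, v = 19
  {1, 2, 3}: w = 14 > 13, infeasible
  {1, 2, 4}: w = 8, v = 21
  {1, 3, 4}: w = 15 > 13, infeasible
  {2, 3, 4}: w = 11, v = 25
  {1, 2, 3, 4}: w = 16 > 13, infeasible
Best feasible subset: items [2, 3, 4]
Total weight: 11 <= 13, total value: 25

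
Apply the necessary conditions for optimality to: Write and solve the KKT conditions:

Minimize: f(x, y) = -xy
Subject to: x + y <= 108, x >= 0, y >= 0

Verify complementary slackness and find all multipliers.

Problem: min -xy s.t. x + y <= 108 (multiplier lambda), x >= 0 (mu_x), y >= 0 (mu_y)
KKT stationarity: -y + lambda - mu_x = 0, -x + lambda - mu_y = 0, with lambda, mu_x, mu_y >= 0
Complementary slackness: lambda*(x + y - 108) = 0, mu_x*x = 0, mu_y*y = 0
If lambda = 0: y = -mu_x <= 0 and x = -mu_y <= 0 force x = y = 0 with f = 0; but x = y = 54 is feasible with f = -2916 < 0, so this is not the minimum. Hence lambda > 0 and x + y = 108.
Try x > 0, y > 0 (so mu_x = mu_y = 0): y = lambda, x = lambda => x = y = lambda
x + y = 108 => 2*lambda = 108 => lambda = 54
x* = y* = 54 > 0, consistent with mu_x = mu_y = 0.
(Any feasible point with x = 0 or y = 0 has f = 0 > -2916, so the minimum is not on those boundaries.)
min(-xy) = -2916 (i.e. max xy = 2916)
Multipliers: lambda = 54, mu_x = 0, mu_y = 0
Complementary slackness: lambda*(x + y - 108) = 54*(54 + 54 - 108) = 0, mu_x*x = 0*54 = 0, mu_y*y = 0*54 = 0. Satisfied.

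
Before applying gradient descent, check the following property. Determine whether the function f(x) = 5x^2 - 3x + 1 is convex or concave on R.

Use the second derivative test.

f(x) = 5x^2 - 3x + 1
f'(x) = 10x - 3
f''(x) = 10
Since f''(x) = 10 > 0 for all x, f is convex on R.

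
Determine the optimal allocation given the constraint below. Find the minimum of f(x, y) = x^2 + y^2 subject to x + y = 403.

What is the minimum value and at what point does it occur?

Substitute y = 403 - x into f(x,y) = x^2 + y^2:
g(x) = x^2 + (403 - x)^2 = 2x^2 - 806x + 162409
g'(x) = 4x - 806 = 0  =>  x = 403/2
y = 403 - 403/2 = 403/2
Minimum value = (403/2)^2 + (403/2)^2 = 162409/2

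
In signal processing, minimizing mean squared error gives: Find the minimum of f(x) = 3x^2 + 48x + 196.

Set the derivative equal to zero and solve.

f(x) = 3x^2 + 48x + 196
f'(x) = 6x + (48) = 0
x = -48/6 = -8
f(-8) = 4
Since f''(x) = 6 > 0, this is a minimum.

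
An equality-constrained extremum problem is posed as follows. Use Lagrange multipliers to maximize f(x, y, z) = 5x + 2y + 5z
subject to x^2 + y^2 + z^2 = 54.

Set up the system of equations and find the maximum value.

Lagrange conditions: 5 = 2*lambda*x, 2 = 2*lambda*y, 5 = 2*lambda*z
So x:5 = y:2 = z:5, i.e. x = 5t, y = 2t, z = 5t
Constraint: t^2*(5^2 + 2^2 + 5^2) = 54
  t^2 * 54 = 54  =>  t = sqrt(1)
Maximum = 5*5t + 2*2t + 5*5t = 54*sqrt(1) = 54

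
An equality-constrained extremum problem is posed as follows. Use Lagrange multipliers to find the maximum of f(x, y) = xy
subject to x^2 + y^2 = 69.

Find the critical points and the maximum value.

Lagrange conditions: y = 2*lambda*x and x = 2*lambda*y
If x = 0 then y = 0, violating the constraint, so x, y != 0.
Dividing: y/x = x/y => x^2 = y^2 => y = x or y = -x
Constraint: 2x^2 = 69 => x^2 = 69/2 => x = +/-sqrt(69/2)
Critical points: (sqrt(69/2), sqrt(69/2)), (-sqrt(69/2), -sqrt(69/2)), (sqrt(69/2), -sqrt(69/2)), (-sqrt(69/2), sqrt(69/2))
  y = x:  xy = x^2 = 69/2  at (sqrt(69/2), sqrt(69/2)) and (-sqrt(69/2), -sqrt(69/2))
  y = -x: xy = -x^2 = -69/2 at (sqrt(69/2), -sqrt(69/2)) and (-sqrt(69/2), sqrt(69/2))
Maximum xy = 69/2 at (sqrt(69/2), sqrt(69/2)) and (-sqrt(69/2), -sqrt(69/2))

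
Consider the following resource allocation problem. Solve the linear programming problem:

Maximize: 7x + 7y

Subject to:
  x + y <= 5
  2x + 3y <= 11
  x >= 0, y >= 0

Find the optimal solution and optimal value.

Feasible vertices: (0, 0), (0, 11/3), (4, 1), (5, 0)
Objective 7x + 7y at each:
  (0, 0): 0
  (0, 11/3): 77/3
  (4, 1): 35
  (5, 0): 35
Maximum is 35 at (4, 1).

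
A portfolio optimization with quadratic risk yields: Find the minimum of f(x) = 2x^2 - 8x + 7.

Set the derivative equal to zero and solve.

f(x) = 2x^2 - 8x + 7
f'(x) = 4x + (-8) = 0
x = 8/4 = 2
f(2) = -1
Since f''(x) = 4 > 0, this is a minimum.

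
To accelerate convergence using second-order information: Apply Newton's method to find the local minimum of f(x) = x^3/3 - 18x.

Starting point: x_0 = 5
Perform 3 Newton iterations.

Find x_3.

f(x) = x^3/3 - 18x
f'(x) = x^2 - 18, f''(x) = 2x
Newton update: x_{n+1} = x_n - (x_n^2 - 18)/(2*x_n)
Step 1: x_0 = 5, f'=7, f''=10, x_1 = 43/10
Step 2: x_1 = 43/10, f'=49/100, f''=43/5, x_2 = 3649/860
Step 3: x_2 = 3649/860, f'=2401/739600, f''=3649/430, x_3 = 26628001/6276280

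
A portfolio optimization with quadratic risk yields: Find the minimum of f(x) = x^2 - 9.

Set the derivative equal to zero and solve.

f(x) = x^2 - 9
f'(x) = 2x + (0) = 0
x = 0/2 = 0
f(0) = -9
Since f''(x) = 2 > 0, this is a minimum.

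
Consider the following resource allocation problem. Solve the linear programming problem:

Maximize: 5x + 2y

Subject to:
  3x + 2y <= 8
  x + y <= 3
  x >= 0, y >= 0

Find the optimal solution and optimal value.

Feasible vertices: (0, 0), (0, 3), (2, 1), (8/3, 0)
Objective 5x + 2y at each:
  (0, 0): 0
  (0, 3): 6
  (2, 1): 12
  (8/3, 0): 40/3
Maximum is 40/3 at (8/3, 0).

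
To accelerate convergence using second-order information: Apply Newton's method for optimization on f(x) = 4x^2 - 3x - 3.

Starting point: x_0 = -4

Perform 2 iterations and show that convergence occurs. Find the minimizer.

f(x) = 4x^2 - 3x - 3, f'(x) = 8x + (-3), f''(x) = 8
Step 1: f'(-4) = -35, x_1 = -4 - -35/8 = 3/8
Step 2: f'(3/8) = 0, x_2 = 3/8 (converged)
Newton's method converges in 1 step for quadratics.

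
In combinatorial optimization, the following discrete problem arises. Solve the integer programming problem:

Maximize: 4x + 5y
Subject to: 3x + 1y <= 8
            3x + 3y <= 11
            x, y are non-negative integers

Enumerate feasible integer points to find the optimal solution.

Constraint 1: 3x + 1y <= 8
Constraint 2: 3x + 3y <= 11
Feasible x range (need y >= 0): 0 <= x <= min(8/3, 11/3) => x in {0, ..., 2}.
Enumerate feasible integer points row by row (the coefficient of y is 5 > 0, so for each x the largest feasible y gives the best value):
  x = 0: y <= min((8 - 3*0)/1, (11 - 3*0)/3) => y in {0, ..., 3}; best 4*0 + 5*3 = 15
  x = 1: y <= min((8 - 3*1)/1, (11 - 3*1)/3) => y in {0, ..., 2}; best 4*1 + 5*2 = 14
  x = 2: y <= min((8 - 3*2)/1, (11 - 3*2)/3) => y in {0, ..., 1}; best 4*2 + 5*1 = 13
The maximum 4x + 5y = 15 is achieved at x = 0, y = 3.
Check: 3*0 + 1*3 = 3 <= 8 and 3*0 + 3*3 = 9 <= 11.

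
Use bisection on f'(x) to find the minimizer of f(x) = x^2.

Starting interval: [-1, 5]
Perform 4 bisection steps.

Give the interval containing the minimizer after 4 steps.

Finding critical point of f(x) = x^2 using bisection on f'(x) = 2x + 0.
f'(x) = 0 when x = 0.
Starting interval: [-1, 5]
Step 1: mid = 2, f'(mid) = 4, new interval = [-1, 2]
Step 2: mid = 1/2, f'(mid) = 1, new interval = [-1, 1/2]
Step 3: mid = -1/4, f'(mid) = -1/2, new interval = [-1/4, 1/2]
Step 4: mid = 1/8, f'(mid) = 1/4, new interval = [-1/4, 1/8]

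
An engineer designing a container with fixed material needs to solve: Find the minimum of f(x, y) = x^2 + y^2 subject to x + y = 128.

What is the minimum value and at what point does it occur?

Substitute y = 128 - x into f(x,y) = x^2 + y^2:
g(x) = x^2 + (128 - x)^2 = 2x^2 - 256x + 16384
g'(x) = 4x - 256 = 0  =>  x = 64
y = 128 - 64 = 64
Minimum value = 64^2 + 64^2 = 8192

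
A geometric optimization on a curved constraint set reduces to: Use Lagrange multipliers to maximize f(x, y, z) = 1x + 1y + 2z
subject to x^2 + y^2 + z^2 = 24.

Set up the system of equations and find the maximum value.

Lagrange conditions: 1 = 2*lambda*x, 1 = 2*lambda*y, 2 = 2*lambda*z
So x:1 = y:1 = z:2, i.e. x = 1t, y = 1t, z = 2t
Constraint: t^2*(1^2 + 1^2 + 2^2) = 24
  t^2 * 6 = 24  =>  t = sqrt(4)
Maximum = 1*1t + 1*1t + 2*2t = 6*sqrt(4) = 12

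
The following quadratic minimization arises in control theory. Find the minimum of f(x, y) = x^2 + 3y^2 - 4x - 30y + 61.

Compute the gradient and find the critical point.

f(x,y) = x^2 + 3y^2 - 4x - 30y + 61
df/dx = 2x + (-4) = 0  =>  x = 2
df/dy = 6y + (-30) = 0  =>  y = 5
f(2, 5) = 1*(2)^2 + 3*(5)^2 + -4*(2) + -30*(5) + 61 = -18
Hessian is diagonal with entries 2, 6 > 0, so this is a minimum.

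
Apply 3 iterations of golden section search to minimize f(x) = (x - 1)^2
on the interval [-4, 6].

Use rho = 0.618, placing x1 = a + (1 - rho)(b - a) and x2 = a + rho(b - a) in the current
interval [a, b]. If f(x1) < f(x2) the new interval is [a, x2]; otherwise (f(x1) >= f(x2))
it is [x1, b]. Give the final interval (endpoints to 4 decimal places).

Golden section search for min of f(x) = (x - 1)^2 on [-4, 6].
Each step: x1 = a + (1 - rho)(b - a), x2 = a + rho(b - a); if f(x1) < f(x2) keep [a, x2], otherwise keep [x1, b].
Step 1: [-4.0000, 6.0000], x1=-0.1800 (f=1.3924), x2=2.1800 (f=1.3924); f(x1) = f(x2) (tie, not '<') => keep [-0.1800, 6.0000]
Step 2: [-0.1800, 6.0000], x1=2.1808 (f=1.3942), x2=3.6392 (f=6.9656); f(x1) < f(x2) => keep [-0.1800, 3.6392]
Step 3: [-0.1800, 3.6392], x1=1.2789 (f=0.0778), x2=2.1803 (f=1.3931); f(x1) < f(x2) => keep [-0.1800, 2.1803]
Final interval: [-0.1800, 2.1803]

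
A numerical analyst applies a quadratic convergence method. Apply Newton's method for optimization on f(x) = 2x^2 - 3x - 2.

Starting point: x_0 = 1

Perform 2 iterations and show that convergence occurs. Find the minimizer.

f(x) = 2x^2 - 3x - 2, f'(x) = 4x + (-3), f''(x) = 4
Step 1: f'(1) = 1, x_1 = 1 - 1/4 = 3/4
Step 2: f'(3/4) = 0, x_2 = 3/4 (converged)
Newton's method converges in 1 step for quadratics.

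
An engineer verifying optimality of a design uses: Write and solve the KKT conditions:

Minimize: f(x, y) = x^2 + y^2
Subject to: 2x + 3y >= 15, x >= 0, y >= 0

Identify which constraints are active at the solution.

KKT conditions for min x^2 + y^2 s.t. 2x + 3y >= 15, x >= 0, y >= 0:
Stationarity: 2x = mu*2 + mu_x, 2y = mu*3 + mu_y, with mu, mu_x, mu_y >= 0
Complementary slackness: mu*(2x + 3y - 15) = 0, mu_x*x = 0, mu_y*y = 0
(0, 0) is infeasible (2*0 + 3*0 < 15), so if mu = 0 stationarity would force x = mu_x/2 >= 0, y = mu_y/2 >= 0 with mu_x*x = mu_y*y = 0, i.e. x = y = 0: contradiction. Hence mu > 0 and 2x + 3y = 15 is active.
Try x > 0, y > 0 (so mu_x = mu_y = 0): x = 2*mu/2, y = 3*mu/2
Substitute: 2*(2*mu/2) + 3*(3*mu/2) = 15
  mu*13/2 = 15 => mu = 30/13
x* = 30/13 > 0, y* = 45/13 > 0, consistent with mu_x = mu_y = 0.
f is convex and the constraints are linear, so this KKT point is the global minimum.
f* = 225/13
Active constraints: 2x + 3y >= 15 (holds with equality, mu = 30/13 > 0); x >= 0 and y >= 0 are inactive (mu_x = mu_y = 0).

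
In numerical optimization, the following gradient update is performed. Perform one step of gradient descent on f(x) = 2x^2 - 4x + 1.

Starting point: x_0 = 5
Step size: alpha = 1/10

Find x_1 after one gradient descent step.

f(x) = 2x^2 - 4x + 1
f'(x) = 4x - 4
f'(5) = 4*5 + (-4) = 16
x_1 = x_0 - alpha * f'(x_0) = 5 - 1/10 * 16 = 17/5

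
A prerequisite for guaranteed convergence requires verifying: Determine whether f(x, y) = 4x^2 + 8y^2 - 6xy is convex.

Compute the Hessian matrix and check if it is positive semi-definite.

f(x,y) = 4x^2 + 8y^2 - 6xy
Hessian H = [[8, -6], [-6, 16]]
trace(H) = 24, det(H) = 92
Eigenvalues: (24 +/- sqrt(208)) / 2 = 19.21, 4.789
Since both eigenvalues > 0, f is convex.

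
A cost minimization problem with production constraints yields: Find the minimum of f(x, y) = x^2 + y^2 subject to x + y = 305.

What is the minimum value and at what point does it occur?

Substitute y = 305 - x into f(x,y) = x^2 + y^2:
g(x) = x^2 + (305 - x)^2 = 2x^2 - 610x + 93025
g'(x) = 4x - 610 = 0  =>  x = 305/2
y = 305 - 305/2 = 305/2
Minimum value = (305/2)^2 + (305/2)^2 = 93025/2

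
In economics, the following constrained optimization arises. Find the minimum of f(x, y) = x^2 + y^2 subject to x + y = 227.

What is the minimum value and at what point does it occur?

Substitute y = 227 - x into f(x,y) = x^2 + y^2:
g(x) = x^2 + (227 - x)^2 = 2x^2 - 454x + 51529
g'(x) = 4x - 454 = 0  =>  x = 227/2
y = 227 - 227/2 = 227/2
Minimum value = (227/2)^2 + (227/2)^2 = 51529/2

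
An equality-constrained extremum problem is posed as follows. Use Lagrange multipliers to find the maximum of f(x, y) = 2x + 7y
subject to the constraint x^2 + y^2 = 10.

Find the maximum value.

Set up Lagrange conditions: grad f = lambda * grad g
  2 = 2*lambda*x
  7 = 2*lambda*y
From these: x/y = 2/7, so x = 2t, y = 7t for some t.
Substitute into constraint: (2t)^2 + (7t)^2 = 10
  t^2 * 53 = 10
  t = sqrt(10/53)
Maximum = 2*x + 7*y = (2^2 + 7^2)*t = 53 * sqrt(10/53) = sqrt(530)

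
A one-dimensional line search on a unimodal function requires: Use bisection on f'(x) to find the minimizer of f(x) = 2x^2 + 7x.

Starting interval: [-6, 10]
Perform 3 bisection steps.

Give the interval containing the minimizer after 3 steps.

Finding critical point of f(x) = 2x^2 + 7x using bisection on f'(x) = 4x + 7.
f'(x) = 0 when x = -7/4.
Starting interval: [-6, 10]
Step 1: mid = 2, f'(mid) = 15, new interval = [-6, 2]
Step 2: mid = -2, f'(mid) = -1, new interval = [-2, 2]
Step 3: mid = 0, f'(mid) = 7, new interval = [-2, 0]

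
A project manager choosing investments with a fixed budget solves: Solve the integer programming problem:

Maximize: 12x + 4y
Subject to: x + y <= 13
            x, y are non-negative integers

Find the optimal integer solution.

Objective: 12x + 4y, constraint: x + y <= 13
Coefficient of x is 12 >= coefficient of y is 4, so allocate the entire budget to x.
Optimal: x = 13, y = 0, value = 156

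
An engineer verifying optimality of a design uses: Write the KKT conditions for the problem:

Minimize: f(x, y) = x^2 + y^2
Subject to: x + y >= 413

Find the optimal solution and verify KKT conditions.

KKT conditions for min x^2 + y^2 s.t. x + y >= 413:
Stationarity: 2x = mu, 2y = mu
So x = y = mu/2.
Complementary slackness: mu*(x + y - 413) = 0
Primal feasibility: x + y >= 413; dual feasibility: mu >= 0
If mu = 0 then x = y = 0, but 0 + 0 < 413 is infeasible, so the constraint is active.
Constraint active: x + y = 2*(mu/2) = 413 => mu = 413
x = y = 413/2, f = 170569/2
Verify: stationarity 2*(413/2) = 413 = mu; primal 413/2 + 413/2 = 413 >= 413; dual mu = 413 >= 0; complementary slackness 413*(413 - 413) = 0. All KKT conditions hold.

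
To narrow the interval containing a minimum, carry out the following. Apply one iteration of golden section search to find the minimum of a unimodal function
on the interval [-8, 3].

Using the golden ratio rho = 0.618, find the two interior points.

Golden section search on [-8, 3].
Golden ratio rho = 0.618 (approx).
Interior points:
  x_1 = -8 + (1-0.618)*11 = -3.7980
  x_2 = -8 + 0.618*11 = -1.2020
Compare f(x_1) and f(x_2) to determine which subinterval to keep.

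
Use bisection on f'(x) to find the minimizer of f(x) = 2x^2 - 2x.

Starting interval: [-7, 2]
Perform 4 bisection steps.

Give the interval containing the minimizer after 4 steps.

Finding critical point of f(x) = 2x^2 - 2x using bisection on f'(x) = 4x + -2.
f'(x) = 0 when x = 1/2.
Starting interval: [-7, 2]
Step 1: mid = -5/2, f'(mid) = -12, new interval = [-5/2, 2]
Step 2: mid = -1/4, f'(mid) = -3, new interval = [-1/4, 2]
Step 3: mid = 7/8, f'(mid) = 3/2, new interval = [-1/4, 7/8]
Step 4: mid = 5/16, f'(mid) = -3/4, new interval = [5/16, 7/8]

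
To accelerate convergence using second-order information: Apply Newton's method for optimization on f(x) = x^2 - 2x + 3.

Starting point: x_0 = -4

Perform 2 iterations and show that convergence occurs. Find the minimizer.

f(x) = x^2 - 2x + 3, f'(x) = 2x + (-2), f''(x) = 2
Step 1: f'(-4) = -10, x_1 = -4 - -10/2 = 1
Step 2: f'(1) = 0, x_2 = 1 (converged)
Newton's method converges in 1 step for quadratics.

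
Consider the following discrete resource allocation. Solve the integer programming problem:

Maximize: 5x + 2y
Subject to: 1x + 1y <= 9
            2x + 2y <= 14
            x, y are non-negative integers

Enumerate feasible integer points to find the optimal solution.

Constraint 1: 1x + 1y <= 9
Constraint 2: 2x + 2y <= 14
Feasible x range (need y >= 0): 0 <= x <= min(9/1, 14/2) => x in {0, ..., 7}.
Enumerate feasible integer points row by row (the coefficient of y is 2 > 0, so for each x the largest feasible y gives the best value):
  x = 0: y <= min((9 - 1*0)/1, (14 - 2*0)/2) => y in {0, ..., 7}; best 5*0 + 2*7 = 14
  x = 1: y <= min((9 - 1*1)/1, (14 - 2*1)/2) => y in {0, ..., 6}; best 5*1 + 2*6 = 17
  x = 2: y <= min((9 - 1*2)/1, (14 - 2*2)/2) => y in {0, ..., 5}; best 5*2 + 2*5 = 20
  x = 3: y <= min((9 - 1*3)/1, (14 - 2*3)/2) => y in {0, ..., 4}; best 5*3 + 2*4 = 23
  x = 4: y <= min((9 - 1*4)/1, (14 - 2*4)/2) => y in {0, ..., 3}; best 5*4 + 2*3 = 26
  x = 5: y <= min((9 - 1*5)/1, (14 - 2*5)/2) => y in {0, ..., 2}; best 5*5 + 2*2 = 29
  x = 6: y <= min((9 - 1*6)/1, (14 - 2*6)/2) => y in {0, ..., 1}; best 5*6 + 2*1 = 32
  x = 7: y <= min((9 - 1*7)/1, (14 - 2*7)/2) => y in {0}; best 5*7 + 2*0 = 35
The maximum 5x + 2y = 35 is achieved at x = 7, y = 0.
Check: 1*7 + 1*0 = 7 <= 9 and 2*7 + 2*0 = 14 <= 14.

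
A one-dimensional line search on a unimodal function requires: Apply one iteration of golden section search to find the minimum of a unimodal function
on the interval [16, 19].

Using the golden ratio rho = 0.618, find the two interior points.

Golden section search on [16, 19].
Golden ratio rho = 0.618 (approx).
Interior points:
  x_1 = 16 + (1-0.618)*3 = 17.1460
  x_2 = 16 + 0.618*3 = 17.8540
Compare f(x_1) and f(x_2) to determine which subinterval to keep.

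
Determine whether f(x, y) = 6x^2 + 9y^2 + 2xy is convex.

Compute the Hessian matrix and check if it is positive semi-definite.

f(x,y) = 6x^2 + 9y^2 + 2xy
Hessian H = [[12, 2], [2, 18]]
trace(H) = 30, det(H) = 212
Eigenvalues: (30 +/- sqrt(52)) / 2 = 18.61, 11.39
Since both eigenvalues > 0, f is convex.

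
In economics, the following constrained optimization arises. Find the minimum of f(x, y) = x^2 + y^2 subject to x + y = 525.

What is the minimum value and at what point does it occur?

Substitute y = 525 - x into f(x,y) = x^2 + y^2:
g(x) = x^2 + (525 - x)^2 = 2x^2 - 1050x + 275625
g'(x) = 4x - 1050 = 0  =>  x = 525/2
y = 525 - 525/2 = 525/2
Minimum value = (525/2)^2 + (525/2)^2 = 275625/2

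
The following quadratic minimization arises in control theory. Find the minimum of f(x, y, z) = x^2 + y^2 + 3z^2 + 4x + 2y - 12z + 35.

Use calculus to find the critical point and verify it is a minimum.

f(x,y,z) = x^2 + y^2 + 3z^2 + 4x + 2y - 12z + 35
df/dx = 2x + (4) = 0 => x = -2
df/dy = 2y + (2) = 0 => y = -1
df/dz = 6z + (-12) = 0 => z = 2
f(-2,-1,2) = 1*(-2)^2 + 1*(-1)^2 + 3*(2)^2 + 4*(-2) + 2*(-1) + -12*(2) + 35 = 18
Hessian is diagonal with entries 2, 2, 6 > 0, confirmed minimum.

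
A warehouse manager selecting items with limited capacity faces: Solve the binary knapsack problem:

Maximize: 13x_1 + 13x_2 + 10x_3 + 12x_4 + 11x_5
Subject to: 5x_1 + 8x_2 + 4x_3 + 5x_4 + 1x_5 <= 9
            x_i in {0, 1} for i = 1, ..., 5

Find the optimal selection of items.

Items: item 1 (v=13, w=5), item 2 (v=13, w=8), item 3 (v=10, w=4), item 4 (v=12, w=5), item 5 (v=11, w=1)
Capacity: 9
Checking all 32 subsets (w = total weight, v = total value):
  {}: w = 0, v = 0
  {1}: w = 5, v = 13
  {2}: w = 8, v = 13
  {3}: w = 4, v = 10
  {4}: w = 5, v = 12
  {5}: w = 1, v = 11
  {1, 2}: w = 13 > 9, infeasible
  {1, 3}: w = 9, v = 23
  {1, 4}: w = 10 > 9, infeasible
  {1, 5}: w = 6, v = 24
  {2, 3}: w = 12 > 9, infeasible
  {2, 4}: w = 13 > 9, infeasible
  {2, 5}: w = 9, v = 24
  {3, 4}: w = 9, v = 22
  {3, 5}: w = 5, v = 21
  {4, 5}: w = 6, v = 23
  {1, 2, 3}: w = 17 > 9, infeasible
  {1, 2, 4}: w = 18 > 9, infeasible
  {1, 2, 5}: w = 14 > 9, infeasible
  {1, 3, 4}: w = 14 > 9, infeasible
  {1, 3, 5}: w = 10 > 9, infeasible
  {1, 4, 5}: w = 11 > 9, infeasible
  {2, 3, 4}: w = 17 > 9, infeasible
  {2, 3, 5}: w = 13 > 9, infeasible
  {2, 4, 5}: w = 14 > 9, infeasible
  {3, 4, 5}: w = 10 > 9, infeasible
  {1, 2, 3, 4}: w = 22 > 9, infeasible
  {1, 2, 3, 5}: w = 18 > 9, infeasible
  {1, 2, 4, 5}: w = 19 > 9, infeasible
  {1, 3, 4, 5}: w = 15 > 9, infeasible
  {2, 3, 4, 5}: w = 18 > 9, infeasible
  {1, 2, 3, 4, 5}: w = 23 > 9, infeasible
Best feasible subset: items [1, 5]
(The same value 24 is also attained by {2, 5}.)
Total weight: 6 <= 9, total value: 24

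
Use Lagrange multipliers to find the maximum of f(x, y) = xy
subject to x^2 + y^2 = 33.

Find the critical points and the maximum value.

Lagrange conditions: y = 2*lambda*x and x = 2*lambda*y
If x = 0 then y = 0, violating the constraint, so x, y != 0.
Dividing: y/x = x/y => x^2 = y^2 => y = x or y = -x
Constraint: 2x^2 = 33 => x^2 = 33/2 => x = +/-sqrt(33/2)
Critical points: (sqrt(33/2), sqrt(33/2)), (-sqrt(33/2), -sqrt(33/2)), (sqrt(33/2), -sqrt(33/2)), (-sqrt(33/2), sqrt(33/2))
  y = x:  xy = x^2 = 33/2  at (sqrt(33/2), sqrt(33/2)) and (-sqrt(33/2), -sqrt(33/2))
  y = -x: xy = -x^2 = -33/2 at (sqrt(33/2), -sqrt(33/2)) and (-sqrt(33/2), sqrt(33/2))
Maximum xy = 33/2 at (sqrt(33/2), sqrt(33/2)) and (-sqrt(33/2), -sqrt(33/2))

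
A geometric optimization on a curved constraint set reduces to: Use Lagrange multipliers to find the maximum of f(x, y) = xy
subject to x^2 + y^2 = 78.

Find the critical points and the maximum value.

Lagrange conditions: y = 2*lambda*x and x = 2*lambda*y
If x = 0 then y = 0, violating the constraint, so x, y != 0.
Dividing: y/x = x/y => x^2 = y^2 => y = x or y = -x
Constraint: 2x^2 = 78 => x^2 = 39 => x = +/-sqrt(39)
Critical points: (sqrt(39), sqrt(39)), (-sqrt(39), -sqrt(39)), (sqrt(39), -sqrt(39)), (-sqrt(39), sqrt(39))
  y = x:  xy = x^2 = 39  at (sqrt(39), sqrt(39)) and (-sqrt(39), -sqrt(39))
  y = -x: xy = -x^2 = -39 at (sqrt(39), -sqrt(39)) and (-sqrt(39), sqrt(39))
Maximum xy = 39 at (sqrt(39), sqrt(39)) and (-sqrt(39), -sqrt(39))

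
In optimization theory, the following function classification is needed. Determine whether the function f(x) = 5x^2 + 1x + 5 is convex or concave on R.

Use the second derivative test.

f(x) = 5x^2 + 1x + 5
f'(x) = 10x + 1
f''(x) = 10
Since f''(x) = 10 > 0 for all x, f is convex on R.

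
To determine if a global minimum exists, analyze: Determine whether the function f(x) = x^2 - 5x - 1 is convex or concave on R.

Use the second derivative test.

f(x) = x^2 - 5x - 1
f'(x) = 2x - 5
f''(x) = 2
Since f''(x) = 2 > 0 for all x, f is convex on R.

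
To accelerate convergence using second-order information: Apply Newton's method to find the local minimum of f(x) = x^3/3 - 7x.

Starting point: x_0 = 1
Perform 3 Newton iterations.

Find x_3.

f(x) = x^3/3 - 7x
f'(x) = x^2 - 7, f''(x) = 2x
Newton update: x_{n+1} = x_n - (x_n^2 - 7)/(2*x_n)
Step 1: x_0 = 1, f'=-6, f''=2, x_1 = 4
Step 2: x_1 = 4, f'=9, f''=8, x_2 = 23/8
Step 3: x_2 = 23/8, f'=81/64, f''=23/4, x_3 = 977/368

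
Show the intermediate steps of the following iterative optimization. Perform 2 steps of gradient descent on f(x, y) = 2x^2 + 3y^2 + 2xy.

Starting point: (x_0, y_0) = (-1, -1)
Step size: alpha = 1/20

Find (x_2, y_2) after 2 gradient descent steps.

f(x,y) = 2x^2 + 3y^2 + 2xy
grad_x = 4x + 2y, grad_y = 6y + 2x
Step 1: grad = (-6, -8), (-7/10, -3/5)
Step 2: grad = (-4, -5), (-1/2, -7/20)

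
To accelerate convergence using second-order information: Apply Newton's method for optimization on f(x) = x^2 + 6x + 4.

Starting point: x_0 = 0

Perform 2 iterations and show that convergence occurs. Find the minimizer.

f(x) = x^2 + 6x + 4, f'(x) = 2x + (6), f''(x) = 2
Step 1: f'(0) = 6, x_1 = 0 - 6/2 = -3
Step 2: f'(-3) = 0, x_2 = -3 (converged)
Newton's method converges in 1 step for quadratics.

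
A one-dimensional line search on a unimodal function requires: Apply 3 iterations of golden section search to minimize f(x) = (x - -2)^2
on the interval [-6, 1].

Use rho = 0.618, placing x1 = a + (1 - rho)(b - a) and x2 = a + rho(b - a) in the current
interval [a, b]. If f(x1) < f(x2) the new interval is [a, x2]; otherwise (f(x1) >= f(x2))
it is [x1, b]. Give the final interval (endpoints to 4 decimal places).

Golden section search for min of f(x) = (x - -2)^2 on [-6, 1].
Each step: x1 = a + (1 - rho)(b - a), x2 = a + rho(b - a); if f(x1) < f(x2) keep [a, x2], otherwise keep [x1, b].
Step 1: [-6.0000, 1.0000], x1=-3.3260 (f=1.7583), x2=-1.6740 (f=0.1063); f(x1) > f(x2) => keep [-3.3260, 1.0000]
Step 2: [-3.3260, 1.0000], x1=-1.6735 (f=0.1066), x2=-0.6525 (f=1.8157); f(x1) < f(x2) => keep [-3.3260, -0.6525]
Step 3: [-3.3260, -0.6525], x1=-2.3047 (f=0.0929), x2=-1.6738 (f=0.1064); f(x1) < f(x2) => keep [-3.3260, -1.6738]
Final interval: [-3.3260, -1.6738]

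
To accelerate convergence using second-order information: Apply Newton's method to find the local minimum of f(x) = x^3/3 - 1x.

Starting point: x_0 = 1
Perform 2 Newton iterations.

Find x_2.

f(x) = x^3/3 - 1x
f'(x) = x^2 - 1, f''(x) = 2x
Newton update: x_{n+1} = x_n - (x_n^2 - 1)/(2*x_n)
Step 1: x_0 = 1, f'=0, f''=2, x_1 = 1
Step 2: x_1 = 1, f'=0, f''=2, x_2 = 1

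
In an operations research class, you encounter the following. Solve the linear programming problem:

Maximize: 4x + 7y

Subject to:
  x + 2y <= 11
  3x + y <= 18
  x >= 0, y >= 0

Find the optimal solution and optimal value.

Feasible vertices: (0, 0), (0, 11/2), (5, 3), (6, 0)
Objective 4x + 7y at each:
  (0, 0): 0
  (0, 11/2): 77/2
  (5, 3): 41
  (6, 0): 24
Maximum is 41 at (5, 3).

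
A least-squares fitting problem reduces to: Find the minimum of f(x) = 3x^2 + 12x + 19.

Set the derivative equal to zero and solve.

f(x) = 3x^2 + 12x + 19
f'(x) = 6x + (12) = 0
x = -12/6 = -2
f(-2) = 7
Since f''(x) = 6 > 0, this is a minimum.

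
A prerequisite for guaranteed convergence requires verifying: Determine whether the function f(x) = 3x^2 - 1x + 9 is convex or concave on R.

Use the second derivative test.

f(x) = 3x^2 - 1x + 9
f'(x) = 6x - 1
f''(x) = 6
Since f''(x) = 6 > 0 for all x, f is convex on R.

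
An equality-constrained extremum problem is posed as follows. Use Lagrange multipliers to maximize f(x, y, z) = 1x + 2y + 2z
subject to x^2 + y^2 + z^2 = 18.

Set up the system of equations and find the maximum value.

Lagrange conditions: 1 = 2*lambda*x, 2 = 2*lambda*y, 2 = 2*lambda*z
So x:1 = y:2 = z:2, i.e. x = 1t, y = 2t, z = 2t
Constraint: t^2*(1^2 + 2^2 + 2^2) = 18
  t^2 * 9 = 18  =>  t = sqrt(2)
Maximum = 1*1t + 2*2t + 2*2t = 9*sqrt(2) = sqrt(162)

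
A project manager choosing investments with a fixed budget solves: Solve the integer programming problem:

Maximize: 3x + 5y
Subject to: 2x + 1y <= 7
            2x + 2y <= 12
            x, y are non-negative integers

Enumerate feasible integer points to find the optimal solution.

Constraint 1: 2x + 1y <= 7
Constraint 2: 2x + 2y <= 12
Feasible x range (need y >= 0): 0 <= x <= min(7/2, 12/2) => x in {0, ..., 3}.
Enumerate feasible integer points row by row (the coefficient of y is 5 > 0, so for each x the largest feasible y gives the best value):
  x = 0: y <= min((7 - 2*0)/1, (12 - 2*0)/2) => y in {0, ..., 6}; best 3*0 + 5*6 = 30
  x = 1: y <= min((7 - 2*1)/1, (12 - 2*1)/2) => y in {0, ..., 5}; best 3*1 + 5*5 = 28
  x = 2: y <= min((7 - 2*2)/1, (12 - 2*2)/2) => y in {0, ..., 3}; best 3*2 + 5*3 = 21
  x = 3: y <= min((7 - 2*3)/1, (12 - 2*3)/2) => y in {0, ..., 1}; best 3*3 + 5*1 = 14
The maximum 3x + 5y = 30 is achieved at x = 0, y = 6.
Check: 2*0 + 1*6 = 6 <= 7 and 2*0 + 2*6 = 12 <= 12.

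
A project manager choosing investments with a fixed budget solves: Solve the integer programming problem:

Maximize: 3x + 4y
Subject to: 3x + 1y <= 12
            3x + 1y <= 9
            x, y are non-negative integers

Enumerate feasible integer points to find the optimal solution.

Constraint 1: 3x + 1y <= 12
Constraint 2: 3x + 1y <= 9
Feasible x range (need y >= 0): 0 <= x <= min(12/3, 9/3) => x in {0, ..., 3}.
Enumerate feasible integer points row by row (the coefficient of y is 4 > 0, so for each x the largest feasible y gives the best value):
  x = 0: y <= min((12 - 3*0)/1, (9 - 3*0)/1) => y in {0, ..., 9}; best 3*0 + 4*9 = 36
  x = 1: y <= min((12 - 3*1)/1, (9 - 3*1)/1) => y in {0, ..., 6}; best 3*1 + 4*6 = 27
  x = 2: y <= min((12 - 3*2)/1, (9 - 3*2)/1) => y in {0, ..., 3}; best 3*2 + 4*3 = 18
  x = 3: y <= min((12 - 3*3)/1, (9 - 3*3)/1) => y in {0}; best 3*3 + 4*0 = 9
The maximum 3x + 4y = 36 is achieved at x = 0, y = 9.
Check: 3*0 + 1*9 = 9 <= 12 and 3*0 + 1*9 = 9 <= 9.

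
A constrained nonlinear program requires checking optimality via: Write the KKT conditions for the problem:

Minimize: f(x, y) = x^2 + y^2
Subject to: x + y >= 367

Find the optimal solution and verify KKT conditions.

KKT conditions for min x^2 + y^2 s.t. x + y >= 367:
Stationarity: 2x = mu, 2y = mu
So x = y = mu/2.
Complementary slackness: mu*(x + y - 367) = 0
Primal feasibility: x + y >= 367; dual feasibility: mu >= 0
If mu = 0 then x = y = 0, but 0 + 0 < 367 is infeasible, so the constraint is active.
Constraint active: x + y = 2*(mu/2) = 367 => mu = 367
x = y = 367/2, f = 134689/2
Verify: stationarity 2*(367/2) = 367 = mu; primal 367/2 + 367/2 = 367 >= 367; dual mu = 367 >= 0; complementary slackness 367*(367 - 367) = 0. All KKT conditions hold.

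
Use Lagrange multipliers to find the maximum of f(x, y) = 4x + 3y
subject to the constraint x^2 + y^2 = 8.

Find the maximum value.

Set up Lagrange conditions: grad f = lambda * grad g
  4 = 2*lambda*x
  3 = 2*lambda*y
From these: x/y = 4/3, so x = 4t, y = 3t for some t.
Substitute into constraint: (4t)^2 + (3t)^2 = 8
  t^2 * 25 = 8
  t = sqrt(8/25)
Maximum = 4*x + 3*y = (4^2 + 3^2)*t = 25 * sqrt(8/25) = sqrt(200)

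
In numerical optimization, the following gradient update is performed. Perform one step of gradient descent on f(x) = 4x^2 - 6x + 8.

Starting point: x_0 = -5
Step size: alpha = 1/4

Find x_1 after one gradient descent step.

f(x) = 4x^2 - 6x + 8
f'(x) = 8x - 6
f'(-5) = 8*-5 + (-6) = -46
x_1 = x_0 - alpha * f'(x_0) = -5 - 1/4 * -46 = 13/2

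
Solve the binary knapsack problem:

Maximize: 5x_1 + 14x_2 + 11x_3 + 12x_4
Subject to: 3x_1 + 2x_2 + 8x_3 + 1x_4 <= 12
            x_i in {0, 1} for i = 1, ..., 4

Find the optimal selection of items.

Items: item 1 (v=5, w=3), item 2 (v=14, w=2), item 3 (v=11, w=8), item 4 (v=12, w=1)
Capacity: 12
Checking all 16 subsets (w = total weight, v = total value):
  {}: w = 0, v = 0
  {1}: w = 3, v = 5
  {2}: w = 2, v = 14
  {3}: w = 8, v = 11
  {4}: w = 1, v = 12
  {1, 2}: w = 5, v = 19
  {1, 3}: w = 11, v = 16
  {1, 4}: w = 4, v = 17
  {2, 3}: w = 10, v = 25
  {2, 4}: w = 3, v = 26
  {3, 4}: w = 9, v = 23
  {1, 2, 3}: w = 13 > 12, infeasible
  {1, 2, 4}: w = 6, v = 31
  {1, 3, 4}: w = 12, v = 28
  {2, 3, 4}: w = 11, v = 37
  {1, 2, 3, 4}: w = 14 > 12, infeasible
Best feasible subset: items [2, 3, 4]
Total weight: 11 <= 12, total value: 37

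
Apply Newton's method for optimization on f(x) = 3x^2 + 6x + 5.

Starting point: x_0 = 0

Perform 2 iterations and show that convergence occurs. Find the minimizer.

f(x) = 3x^2 + 6x + 5, f'(x) = 6x + (6), f''(x) = 6
Step 1: f'(0) = 6, x_1 = 0 - 6/6 = -1
Step 2: f'(-1) = 0, x_2 = -1 (converged)
Newton's method converges in 1 step for quadratics.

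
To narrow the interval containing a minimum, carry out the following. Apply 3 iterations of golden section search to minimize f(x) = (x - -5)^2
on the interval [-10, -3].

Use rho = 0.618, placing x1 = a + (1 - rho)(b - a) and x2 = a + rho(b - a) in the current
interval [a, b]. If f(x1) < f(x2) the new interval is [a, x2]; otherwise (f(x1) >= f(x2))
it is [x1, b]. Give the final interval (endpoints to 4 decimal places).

Golden section search for min of f(x) = (x - -5)^2 on [-10, -3].
Each step: x1 = a + (1 - rho)(b - a), x2 = a + rho(b - a); if f(x1) < f(x2) keep [a, x2], otherwise keep [x1, b].
Step 1: [-10.0000, -3.0000], x1=-7.3260 (f=5.4103), x2=-5.6740 (f=0.4543); f(x1) > f(x2) => keep [-7.3260, -3.0000]
Step 2: [-7.3260, -3.0000], x1=-5.6735 (f=0.4536), x2=-4.6525 (f=0.1207); f(x1) > f(x2) => keep [-5.6735, -3.0000]
Step 3: [-5.6735, -3.0000], x1=-4.6522 (f=0.1210), x2=-4.0213 (f=0.9579); f(x1) < f(x2) => keep [-5.6735, -4.0213]
Final interval: [-5.6735, -4.0213]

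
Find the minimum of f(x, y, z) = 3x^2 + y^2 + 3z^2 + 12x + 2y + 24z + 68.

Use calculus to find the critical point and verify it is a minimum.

f(x,y,z) = 3x^2 + y^2 + 3z^2 + 12x + 2y + 24z + 68
df/dx = 6x + (12) = 0 => x = -2
df/dy = 2y + (2) = 0 => y = -1
df/dz = 6z + (24) = 0 => z = -4
f(-2,-1,-4) = 3*(-2)^2 + 1*(-1)^2 + 3*(-4)^2 + 12*(-2) + 2*(-1) + 24*(-4) + 68 = 7
Hessian is diagonal with entries 6, 2, 6 > 0, confirmed minimum.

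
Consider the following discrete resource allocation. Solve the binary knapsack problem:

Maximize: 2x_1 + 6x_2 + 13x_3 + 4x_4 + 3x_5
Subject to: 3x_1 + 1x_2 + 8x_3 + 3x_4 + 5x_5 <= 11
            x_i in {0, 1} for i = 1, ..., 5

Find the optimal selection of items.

Items: item 1 (v=2, w=3), item 2 (v=6, w=1), item 3 (v=13, w=8), item 4 (v=4, w=3), item 5 (v=3, w=5)
Capacity: 11
Checking all 32 subsets (w = total weight, v = total value):
  {}: w = 0, v = 0
  {1}: w = 3, v = 2
  {2}: w = 1, v = 6
  {3}: w = 8, v = 13
  {4}: w = 3, v = 4
  {5}: w = 5, v = 3
  {1, 2}: w = 4, v = 8
  {1, 3}: w = 11, v = 15
  {1, 4}: w = 6, v = 6
  {1, 5}: w = 8, v = 5
  {2, 3}: w = 9, v = 19
  {2, 4}: w = 4, v = 10
  {2, 5}: w = 6, v = 9
  {3, 4}: w = 11, v = 17
  {3, 5}: w = 13 > 11, infeasible
  {4, 5}: w = 8, v = 7
  {1, 2, 3}: w = 12 > 11, infeasible
  {1, 2, 4}: w = 7, v = 12
  {1, 2, 5}: w = 9, v = 11
  {1, 3, 4}: w = 14 > 11, infeasible
  {1, 3, 5}: w = 16 > 11, infeasible
  {1, 4, 5}: w = 11, v = 9
  {2, 3, 4}: w = 12 > 11, infeasible
  {2, 3, 5}: w = 14 > 11, infeasible
  {2, 4, 5}: w = 9, v = 13
  {3, 4, 5}: w = 16 > 11, infeasible
  {1, 2, 3, 4}: w = 15 > 11, infeasible
  {1, 2, 3, 5}: w = 17 > 11, infeasible
  {1, 2, 4, 5}: w = 12 > 11, infeasible
  {1, 3, 4, 5}: w = 19 > 11, infeasible
  {2, 3, 4, 5}: w = 17 > 11, infeasible
  {1, 2, 3, 4, 5}: w = 20 > 11, infeasible
Best feasible subset: items [2, 3]
Total weight: 9 <= 11, total value: 19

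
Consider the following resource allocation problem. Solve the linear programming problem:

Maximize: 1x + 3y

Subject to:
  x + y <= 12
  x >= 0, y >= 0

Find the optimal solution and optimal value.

The feasible region has vertices at [(0, 0), (12, 0), (0, 12)].
Checking objective 1x + 3y at each vertex:
  (0, 0): 1*0 + 3*0 = 0
  (12, 0): 1*12 + 3*0 = 12
  (0, 12): 1*0 + 3*12 = 36
Maximum is 36 at (0, 12).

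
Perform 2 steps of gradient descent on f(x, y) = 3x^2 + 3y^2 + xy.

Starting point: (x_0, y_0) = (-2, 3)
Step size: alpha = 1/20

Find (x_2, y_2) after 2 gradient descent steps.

f(x,y) = 3x^2 + 3y^2 + xy
grad_x = 6x + 1y, grad_y = 6y + 1x
Step 1: grad = (-9, 16), (-31/20, 11/5)
Step 2: grad = (-71/10, 233/20), (-239/200, 647/400)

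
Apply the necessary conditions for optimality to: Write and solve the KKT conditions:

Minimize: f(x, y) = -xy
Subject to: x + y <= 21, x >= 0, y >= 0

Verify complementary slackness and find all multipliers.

Problem: min -xy s.t. x + y <= 21 (multiplier lambda), x >= 0 (mu_x), y >= 0 (mu_y)
KKT stationarity: -y + lambda - mu_x = 0, -x + lambda - mu_y = 0, with lambda, mu_x, mu_y >= 0
Complementary slackness: lambda*(x + y - 21) = 0, mu_x*x = 0, mu_y*y = 0
If lambda = 0: y = -mu_x <= 0 and x = -mu_y <= 0 force x = y = 0 with f = 0; but x = y = 21/2 is feasible with f = -441/4 < 0, so this is not the minimum. Hence lambda > 0 and x + y = 21.
Try x > 0, y > 0 (so mu_x = mu_y = 0): y = lambda, x = lambda => x = y = lambda
x + y = 21 => 2*lambda = 21 => lambda = 21/2
x* = y* = 21/2 > 0, consistent with mu_x = mu_y = 0.
(Any feasible point with x = 0 or y = 0 has f = 0 > -441/4, so the minimum is not on those boundaries.)
min(-xy) = -441/4 (i.e. max xy = 441/4)
Multipliers: lambda = 21/2, mu_x = 0, mu_y = 0
Complementary slackness: lambda*(x + y - 21) = 21/2*(21/2 + 21/2 - 21) = 0, mu_x*x = 0*21/2 = 0, mu_y*y = 0*21/2 = 0. Satisfied.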